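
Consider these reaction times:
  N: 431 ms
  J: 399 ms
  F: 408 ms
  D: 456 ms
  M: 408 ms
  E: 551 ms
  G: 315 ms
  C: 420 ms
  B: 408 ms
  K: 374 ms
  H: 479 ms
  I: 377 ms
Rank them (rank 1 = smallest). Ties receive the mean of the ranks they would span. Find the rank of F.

6

Sorted (ascending): 315, 374, 377, 399, 408, 408, 408, 420, 431, 456, 479, 551
The 3 values of 408 occupy positions 5–7 → average rank 6.
F has value 408 ms → rank 6.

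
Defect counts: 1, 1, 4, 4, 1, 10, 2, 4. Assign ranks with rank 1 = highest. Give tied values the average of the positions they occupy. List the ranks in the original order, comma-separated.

Sorted (descending): 10, 4, 4, 4, 2, 1, 1, 1
The 3 values of 4 occupy positions 2–4 → average rank 3.
The 3 values of 1 occupy positions 6–8 → average rank 7.

7, 7, 3, 3, 7, 1, 5, 3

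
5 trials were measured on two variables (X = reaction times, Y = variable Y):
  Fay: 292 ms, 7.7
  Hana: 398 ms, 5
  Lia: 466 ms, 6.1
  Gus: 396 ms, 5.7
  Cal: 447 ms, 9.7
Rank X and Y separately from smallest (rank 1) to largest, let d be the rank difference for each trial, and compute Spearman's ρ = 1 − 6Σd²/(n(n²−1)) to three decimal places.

0.100

Ranks of variable 1: 1, 3, 5, 2, 4
Ranks of variable 2: 4, 1, 3, 2, 5
d = r₁ − r₂: -3, 2, 2, 0, -1
d²: 9, 4, 4, 0, 1; Σd² = 18
ρ = 1 − 6·18/(5·24) = 1 − 108/120 = 0.100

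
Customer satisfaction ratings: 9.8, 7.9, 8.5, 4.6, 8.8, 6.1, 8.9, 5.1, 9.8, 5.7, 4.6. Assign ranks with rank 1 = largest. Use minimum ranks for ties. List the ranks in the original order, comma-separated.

1, 6, 5, 10, 4, 7, 3, 9, 1, 8, 10

Sorted (descending): 9.8, 9.8, 8.9, 8.8, 8.5, 7.9, 6.1, 5.7, 5.1, 4.6, 4.6
The 2 values of 9.8 occupy positions 1–2 → each gets rank 1.
The 2 values of 4.6 occupy positions 10–11 → each gets rank 10.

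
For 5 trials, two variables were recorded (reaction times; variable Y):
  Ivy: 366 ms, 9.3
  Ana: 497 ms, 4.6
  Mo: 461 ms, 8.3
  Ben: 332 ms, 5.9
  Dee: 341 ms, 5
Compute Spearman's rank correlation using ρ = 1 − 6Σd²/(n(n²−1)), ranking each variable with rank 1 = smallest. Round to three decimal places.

-0.200

Ranks of variable 1: 3, 5, 4, 1, 2
Ranks of variable 2: 5, 1, 4, 3, 2
d = r₁ − r₂: -2, 4, 0, -2, 0
d²: 4, 16, 0, 4, 0; Σd² = 24
ρ = 1 − 6·24/(5·24) = 1 − 144/120 = -0.200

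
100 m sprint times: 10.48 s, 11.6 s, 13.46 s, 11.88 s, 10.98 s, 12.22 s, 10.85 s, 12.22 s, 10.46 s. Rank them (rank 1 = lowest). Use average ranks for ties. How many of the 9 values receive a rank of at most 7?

Sorted (ascending): 10.46, 10.48, 10.85, 10.98, 11.6, 11.88, 12.22, 12.22, 13.46
The 2 values of 12.22 occupy positions 7–8 → average rank (7+8)/2 = 7.5.
Ranks ≤ 7: {1, 2, 3, 4, 5, 6} → 6 values.

6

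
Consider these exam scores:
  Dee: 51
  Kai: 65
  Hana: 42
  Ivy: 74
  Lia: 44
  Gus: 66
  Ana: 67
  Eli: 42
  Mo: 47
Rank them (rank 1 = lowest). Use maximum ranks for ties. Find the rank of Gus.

7

Sorted (ascending): 42, 42, 44, 47, 51, 65, 66, 67, 74
The 2 values of 42 occupy positions 1–2 → each gets rank 2.
Gus has value 66 → rank 7.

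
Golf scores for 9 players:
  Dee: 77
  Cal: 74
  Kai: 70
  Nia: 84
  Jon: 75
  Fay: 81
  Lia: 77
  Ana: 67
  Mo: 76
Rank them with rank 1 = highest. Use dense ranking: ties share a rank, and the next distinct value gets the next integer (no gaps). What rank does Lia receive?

3

Sorted (descending): 84, 81, 77, 77, 76, 75, 74, 70, 67
The 2 values of 77 share dense rank 3.
Remaining distinct values take the next consecutive integers.
Lia has value 77 → rank 3.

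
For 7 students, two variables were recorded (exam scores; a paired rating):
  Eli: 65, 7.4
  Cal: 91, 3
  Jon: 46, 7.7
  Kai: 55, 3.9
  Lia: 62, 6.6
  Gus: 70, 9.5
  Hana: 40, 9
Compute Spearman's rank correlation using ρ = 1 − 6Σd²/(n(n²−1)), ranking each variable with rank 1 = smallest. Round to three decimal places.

-0.321

Ranks of variable 1: 5, 7, 2, 3, 4, 6, 1
Ranks of variable 2: 4, 1, 5, 2, 3, 7, 6
d = r₁ − r₂: 1, 6, -3, 1, 1, -1, -5
d²: 1, 36, 9, 1, 1, 1, 25; Σd² = 74
ρ = 1 − 6·74/(7·48) = 1 − 444/336 = -0.321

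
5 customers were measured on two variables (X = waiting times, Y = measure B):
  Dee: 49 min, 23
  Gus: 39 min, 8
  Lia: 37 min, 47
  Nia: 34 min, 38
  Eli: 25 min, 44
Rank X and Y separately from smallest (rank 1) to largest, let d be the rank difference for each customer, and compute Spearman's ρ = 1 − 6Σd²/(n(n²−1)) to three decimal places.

-0.600

Ranks of variable 1: 5, 4, 3, 2, 1
Ranks of variable 2: 2, 1, 5, 3, 4
d = r₁ − r₂: 3, 3, -2, -1, -3
d²: 9, 9, 4, 1, 9; Σd² = 32
ρ = 1 − 6·32/(5·24) = 1 − 192/120 = -0.600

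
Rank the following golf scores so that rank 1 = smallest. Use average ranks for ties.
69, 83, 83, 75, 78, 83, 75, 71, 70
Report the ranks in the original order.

1, 8, 8, 4.5, 6, 8, 4.5, 3, 2

Sorted (ascending): 69, 70, 71, 75, 75, 78, 83, 83, 83
The 2 values of 75 occupy positions 4–5 → average rank (4+5)/2 = 4.5.
The 3 values of 83 occupy positions 7–9 → average rank 8.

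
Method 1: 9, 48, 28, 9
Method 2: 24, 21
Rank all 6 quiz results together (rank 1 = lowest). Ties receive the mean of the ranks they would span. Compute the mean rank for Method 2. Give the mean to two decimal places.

Sorted (ascending): 9, 9, 21, 24, 28, 48
The 2 values of 9 occupy positions 1–2 → average rank (1+2)/2 = 1.5.
Method 2 values → pooled ranks: 24→4, 21→3
Mean rank = (4 + 3) / 2 = 3.50

3.50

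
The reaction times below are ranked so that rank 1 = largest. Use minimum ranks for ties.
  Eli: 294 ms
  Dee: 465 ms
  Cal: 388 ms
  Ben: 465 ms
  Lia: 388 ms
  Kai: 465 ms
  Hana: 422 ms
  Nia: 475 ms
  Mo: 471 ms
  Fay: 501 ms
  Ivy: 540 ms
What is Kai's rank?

Sorted (descending): 540, 501, 475, 471, 465, 465, 465, 422, 388, 388, 294
The 3 values of 465 occupy positions 5–7 → each gets rank 5.
The 2 values of 388 occupy positions 9–10 → each gets rank 9.
Kai has value 465 ms → rank 5.

5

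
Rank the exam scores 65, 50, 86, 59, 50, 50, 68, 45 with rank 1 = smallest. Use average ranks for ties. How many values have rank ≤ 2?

1

Sorted (ascending): 45, 50, 50, 50, 59, 65, 68, 86
The 3 values of 50 occupy positions 2–4 → average rank 3.
Ranks ≤ 2: {1} → 1 value.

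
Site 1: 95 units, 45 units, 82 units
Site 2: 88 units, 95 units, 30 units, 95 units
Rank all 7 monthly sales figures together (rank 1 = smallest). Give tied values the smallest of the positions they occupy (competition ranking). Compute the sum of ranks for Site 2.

15

Sorted (ascending): 30, 45, 82, 88, 95, 95, 95
The 3 values of 95 occupy positions 5–7 → each gets rank 5.
Site 2 values → pooled ranks: 88→4, 95→5, 30→1, 95→5
Rank sum = 4 + 5 + 1 + 5 = 15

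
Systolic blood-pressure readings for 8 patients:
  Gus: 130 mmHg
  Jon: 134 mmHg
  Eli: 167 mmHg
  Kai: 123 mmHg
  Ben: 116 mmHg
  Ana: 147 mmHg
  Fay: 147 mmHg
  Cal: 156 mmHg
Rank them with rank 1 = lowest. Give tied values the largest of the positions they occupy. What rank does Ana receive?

Sorted (ascending): 116, 123, 130, 134, 147, 147, 156, 167
The 2 values of 147 occupy positions 5–6 → each gets rank 6.
Ana has value 147 mmHg → rank 6.

6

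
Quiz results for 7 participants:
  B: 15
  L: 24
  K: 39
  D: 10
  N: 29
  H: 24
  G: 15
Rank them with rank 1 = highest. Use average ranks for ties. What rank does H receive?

Sorted (descending): 39, 29, 24, 24, 15, 15, 10
The 2 values of 24 occupy positions 3–4 → average rank (3+4)/2 = 3.5.
The 2 values of 15 occupy positions 5–6 → average rank (5+6)/2 = 5.5.
H has value 24 → rank 3.5.

3.5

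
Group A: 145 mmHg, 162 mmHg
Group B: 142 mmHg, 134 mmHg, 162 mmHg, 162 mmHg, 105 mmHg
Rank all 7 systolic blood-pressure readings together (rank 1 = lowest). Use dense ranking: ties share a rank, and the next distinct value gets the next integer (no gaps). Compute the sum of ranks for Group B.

16

Sorted (ascending): 105, 134, 142, 145, 162, 162, 162
The 3 values of 162 share dense rank 5.
Remaining distinct values take the next consecutive integers.
Group B values → pooled ranks: 142→3, 134→2, 162→5, 162→5, 105→1
Rank sum = 3 + 2 + 5 + 5 + 1 = 16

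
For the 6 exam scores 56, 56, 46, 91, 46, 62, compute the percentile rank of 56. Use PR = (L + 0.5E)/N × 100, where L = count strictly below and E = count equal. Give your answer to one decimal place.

50.0

N = 6.
Strictly below 56: 2. Equal to 56: 2.
PR = (2 + 0.5·2)/6 × 100 = 50.0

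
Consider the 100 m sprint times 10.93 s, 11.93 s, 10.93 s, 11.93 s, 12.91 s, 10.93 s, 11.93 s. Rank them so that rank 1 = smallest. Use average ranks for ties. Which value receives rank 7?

12.91

Sorted (ascending): 10.93, 10.93, 10.93, 11.93, 11.93, 11.93, 12.91
The 3 values of 10.93 occupy positions 1–3 → average rank 2.
The 3 values of 11.93 occupy positions 4–6 → average rank 5.
Rank 7 → value 12.91.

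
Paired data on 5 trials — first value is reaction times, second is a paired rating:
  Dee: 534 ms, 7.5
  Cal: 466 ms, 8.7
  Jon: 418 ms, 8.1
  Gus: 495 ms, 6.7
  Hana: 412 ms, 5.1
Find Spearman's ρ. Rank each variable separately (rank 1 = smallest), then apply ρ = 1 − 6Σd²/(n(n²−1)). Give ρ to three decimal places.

0.200

Ranks of variable 1: 5, 3, 2, 4, 1
Ranks of variable 2: 3, 5, 4, 2, 1
d = r₁ − r₂: 2, -2, -2, 2, 0
d²: 4, 4, 4, 4, 0; Σd² = 16
ρ = 1 − 6·16/(5·24) = 1 − 96/120 = 0.200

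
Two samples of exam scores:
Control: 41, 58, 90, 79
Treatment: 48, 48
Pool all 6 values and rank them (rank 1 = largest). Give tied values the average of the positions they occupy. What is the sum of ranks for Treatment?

Sorted (descending): 90, 79, 58, 48, 48, 41
The 2 values of 48 occupy positions 4–5 → average rank (4+5)/2 = 4.5.
Treatment values → pooled ranks: 48→4.5, 48→4.5
Rank sum = 4.5 + 4.5 = 9

9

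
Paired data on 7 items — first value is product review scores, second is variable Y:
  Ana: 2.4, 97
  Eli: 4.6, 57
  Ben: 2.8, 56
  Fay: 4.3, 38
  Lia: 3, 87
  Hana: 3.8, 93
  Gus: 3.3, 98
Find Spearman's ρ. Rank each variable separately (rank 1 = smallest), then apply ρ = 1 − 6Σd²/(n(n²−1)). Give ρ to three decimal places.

-0.357

Ranks of variable 1: 1, 7, 2, 6, 3, 5, 4
Ranks of variable 2: 6, 3, 2, 1, 4, 5, 7
d = r₁ − r₂: -5, 4, 0, 5, -1, 0, -3
d²: 25, 16, 0, 25, 1, 0, 9; Σd² = 76
ρ = 1 − 6·76/(7·48) = 1 − 456/336 = -0.357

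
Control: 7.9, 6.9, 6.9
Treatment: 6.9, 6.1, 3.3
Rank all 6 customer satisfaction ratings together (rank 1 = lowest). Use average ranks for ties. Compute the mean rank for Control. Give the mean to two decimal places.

Sorted (ascending): 3.3, 6.1, 6.9, 6.9, 6.9, 7.9
The 3 values of 6.9 occupy positions 3–5 → average rank 4.
Control values → pooled ranks: 7.9→6, 6.9→4, 6.9→4
Mean rank = (6 + 4 + 4) / 3 = 4.67

4.67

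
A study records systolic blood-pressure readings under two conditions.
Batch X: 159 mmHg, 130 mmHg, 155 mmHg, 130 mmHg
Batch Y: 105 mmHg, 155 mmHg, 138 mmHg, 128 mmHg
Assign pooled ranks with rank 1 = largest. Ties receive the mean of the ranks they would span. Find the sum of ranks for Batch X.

14.5

Sorted (descending): 159, 155, 155, 138, 130, 130, 128, 105
The 2 values of 155 occupy positions 2–3 → average rank (2+3)/2 = 2.5.
The 2 values of 130 occupy positions 5–6 → average rank (5+6)/2 = 5.5.
Batch X values → pooled ranks: 159→1, 130→5.5, 155→2.5, 130→5.5
Rank sum = 1 + 5.5 + 2.5 + 5.5 = 14.5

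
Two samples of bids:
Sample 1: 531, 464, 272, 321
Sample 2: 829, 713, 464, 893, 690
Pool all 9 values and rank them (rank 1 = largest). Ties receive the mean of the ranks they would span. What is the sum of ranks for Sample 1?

28.5

Sorted (descending): 893, 829, 713, 690, 531, 464, 464, 321, 272
The 2 values of 464 occupy positions 6–7 → average rank (6+7)/2 = 6.5.
Sample 1 values → pooled ranks: 531→5, 464→6.5, 272→9, 321→8
Rank sum = 5 + 6.5 + 9 + 8 = 28.5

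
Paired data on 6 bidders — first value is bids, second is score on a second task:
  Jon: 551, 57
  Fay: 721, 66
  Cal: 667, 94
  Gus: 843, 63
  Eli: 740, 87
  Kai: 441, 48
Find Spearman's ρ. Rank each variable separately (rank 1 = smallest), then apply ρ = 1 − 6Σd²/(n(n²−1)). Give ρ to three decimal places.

0.486

Ranks of variable 1: 2, 4, 3, 6, 5, 1
Ranks of variable 2: 2, 4, 6, 3, 5, 1
d = r₁ − r₂: 0, 0, -3, 3, 0, 0
d²: 0, 0, 9, 9, 0, 0; Σd² = 18
ρ = 1 − 6·18/(6·35) = 1 − 108/210 = 0.486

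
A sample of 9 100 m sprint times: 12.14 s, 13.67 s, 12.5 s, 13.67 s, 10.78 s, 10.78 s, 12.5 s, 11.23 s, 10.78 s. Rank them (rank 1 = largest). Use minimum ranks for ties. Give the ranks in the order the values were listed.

5, 1, 3, 1, 7, 7, 3, 6, 7

Sorted (descending): 13.67, 13.67, 12.5, 12.5, 12.14, 11.23, 10.78, 10.78, 10.78
The 2 values of 13.67 occupy positions 1–2 → each gets rank 1.
The 2 values of 12.5 occupy positions 3–4 → each gets rank 3.
The 3 values of 10.78 occupy positions 7–9 → each gets rank 7.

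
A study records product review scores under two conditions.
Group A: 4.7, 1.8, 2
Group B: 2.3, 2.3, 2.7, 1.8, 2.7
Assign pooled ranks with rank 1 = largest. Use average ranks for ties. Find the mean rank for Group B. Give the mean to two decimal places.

Sorted (descending): 4.7, 2.7, 2.7, 2.3, 2.3, 2, 1.8, 1.8
The 2 values of 2.7 occupy positions 2–3 → average rank (2+3)/2 = 2.5.
The 2 values of 2.3 occupy positions 4–5 → average rank (4+5)/2 = 4.5.
The 2 values of 1.8 occupy positions 7–8 → average rank (7+8)/2 = 7.5.
Group B values → pooled ranks: 2.3→4.5, 2.3→4.5, 2.7→2.5, 1.8→7.5, 2.7→2.5
Mean rank = (4.5 + 4.5 + 2.5 + 7.5 + 2.5) / 5 = 4.30

4.30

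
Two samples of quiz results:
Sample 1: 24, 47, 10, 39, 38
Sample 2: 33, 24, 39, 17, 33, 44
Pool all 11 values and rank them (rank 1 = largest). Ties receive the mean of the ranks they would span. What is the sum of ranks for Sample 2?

37

Sorted (descending): 47, 44, 39, 39, 38, 33, 33, 24, 24, 17, 10
The 2 values of 39 occupy positions 3–4 → average rank (3+4)/2 = 3.5.
The 2 values of 33 occupy positions 6–7 → average rank (6+7)/2 = 6.5.
The 2 values of 24 occupy positions 8–9 → average rank (8+9)/2 = 8.5.
Sample 2 values → pooled ranks: 33→6.5, 24→8.5, 39→3.5, 17→10, 33→6.5, 44→2
Rank sum = 6.5 + 8.5 + 3.5 + 10 + 6.5 + 2 = 37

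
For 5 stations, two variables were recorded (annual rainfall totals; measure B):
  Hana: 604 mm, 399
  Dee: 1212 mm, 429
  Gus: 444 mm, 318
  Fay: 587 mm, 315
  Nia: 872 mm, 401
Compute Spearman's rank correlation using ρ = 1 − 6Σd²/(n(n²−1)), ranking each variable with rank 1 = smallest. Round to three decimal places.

0.900

Ranks of variable 1: 3, 5, 1, 2, 4
Ranks of variable 2: 3, 5, 2, 1, 4
d = r₁ − r₂: 0, 0, -1, 1, 0
d²: 0, 0, 1, 1, 0; Σd² = 2
ρ = 1 − 6·2/(5·24) = 1 − 12/120 = 0.900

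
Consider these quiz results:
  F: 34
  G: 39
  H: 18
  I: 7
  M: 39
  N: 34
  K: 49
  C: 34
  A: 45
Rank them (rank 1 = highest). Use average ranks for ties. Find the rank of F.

6

Sorted (descending): 49, 45, 39, 39, 34, 34, 34, 18, 7
The 2 values of 39 occupy positions 3–4 → average rank (3+4)/2 = 3.5.
The 3 values of 34 occupy positions 5–7 → average rank 6.
F has value 34 → rank 6.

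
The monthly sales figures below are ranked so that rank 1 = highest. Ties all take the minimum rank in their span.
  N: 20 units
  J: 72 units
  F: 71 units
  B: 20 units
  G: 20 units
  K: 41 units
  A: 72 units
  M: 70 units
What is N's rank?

Sorted (descending): 72, 72, 71, 70, 41, 20, 20, 20
The 2 values of 72 occupy positions 1–2 → each gets rank 1.
The 3 values of 20 occupy positions 6–8 → each gets rank 6.
N has value 20 units → rank 6.

6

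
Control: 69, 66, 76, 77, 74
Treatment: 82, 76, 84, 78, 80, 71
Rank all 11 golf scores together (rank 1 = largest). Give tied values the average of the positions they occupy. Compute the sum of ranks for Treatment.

Sorted (descending): 84, 82, 80, 78, 77, 76, 76, 74, 71, 69, 66
The 2 values of 76 occupy positions 6–7 → average rank (6+7)/2 = 6.5.
Treatment values → pooled ranks: 82→2, 76→6.5, 84→1, 78→4, 80→3, 71→9
Rank sum = 2 + 6.5 + 1 + 4 + 3 + 9 = 25.5

25.5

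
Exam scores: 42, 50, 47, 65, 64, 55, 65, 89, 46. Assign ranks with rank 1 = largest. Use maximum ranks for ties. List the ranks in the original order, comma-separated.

Sorted (descending): 89, 65, 65, 64, 55, 50, 47, 46, 42
The 2 values of 65 occupy positions 2–3 → each gets rank 3.

9, 6, 7, 3, 4, 5, 3, 1, 8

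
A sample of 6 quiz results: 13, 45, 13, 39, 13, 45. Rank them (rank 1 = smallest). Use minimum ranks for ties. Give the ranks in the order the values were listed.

1, 5, 1, 4, 1, 5

Sorted (ascending): 13, 13, 13, 39, 45, 45
The 3 values of 13 occupy positions 1–3 → each gets rank 1.
The 2 values of 45 occupy positions 5–6 → each gets rank 5.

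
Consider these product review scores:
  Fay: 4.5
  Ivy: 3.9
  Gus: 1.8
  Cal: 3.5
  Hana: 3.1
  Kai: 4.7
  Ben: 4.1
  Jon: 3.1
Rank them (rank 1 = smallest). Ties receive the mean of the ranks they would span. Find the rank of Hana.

Sorted (ascending): 1.8, 3.1, 3.1, 3.5, 3.9, 4.1, 4.5, 4.7
The 2 values of 3.1 occupy positions 2–3 → average rank (2+3)/2 = 2.5.
Hana has value 3.1 → rank 2.5.

2.5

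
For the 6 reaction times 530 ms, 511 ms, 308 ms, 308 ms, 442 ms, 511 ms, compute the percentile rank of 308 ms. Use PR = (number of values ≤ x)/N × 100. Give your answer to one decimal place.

33.3

N = 6.
Strictly below 308: 0. Equal to 308: 2.
PR = 2/6 × 100 = 33.3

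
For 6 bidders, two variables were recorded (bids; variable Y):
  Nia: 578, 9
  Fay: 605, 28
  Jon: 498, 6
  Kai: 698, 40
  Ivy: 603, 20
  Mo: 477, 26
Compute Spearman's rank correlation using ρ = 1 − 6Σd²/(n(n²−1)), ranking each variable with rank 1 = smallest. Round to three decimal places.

0.657

Ranks of variable 1: 3, 5, 2, 6, 4, 1
Ranks of variable 2: 2, 5, 1, 6, 3, 4
d = r₁ − r₂: 1, 0, 1, 0, 1, -3
d²: 1, 0, 1, 0, 1, 9; Σd² = 12
ρ = 1 − 6·12/(6·35) = 1 − 72/210 = 0.657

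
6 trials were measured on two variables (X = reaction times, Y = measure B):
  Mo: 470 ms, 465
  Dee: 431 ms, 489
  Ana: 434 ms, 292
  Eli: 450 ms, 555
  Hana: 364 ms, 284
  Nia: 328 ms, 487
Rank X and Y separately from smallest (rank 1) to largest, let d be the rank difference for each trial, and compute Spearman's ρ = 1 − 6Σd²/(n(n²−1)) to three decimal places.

Ranks of variable 1: 6, 3, 4, 5, 2, 1
Ranks of variable 2: 3, 5, 2, 6, 1, 4
d = r₁ − r₂: 3, -2, 2, -1, 1, -3
d²: 9, 4, 4, 1, 1, 9; Σd² = 28
ρ = 1 − 6·28/(6·35) = 1 − 168/210 = 0.200

0.200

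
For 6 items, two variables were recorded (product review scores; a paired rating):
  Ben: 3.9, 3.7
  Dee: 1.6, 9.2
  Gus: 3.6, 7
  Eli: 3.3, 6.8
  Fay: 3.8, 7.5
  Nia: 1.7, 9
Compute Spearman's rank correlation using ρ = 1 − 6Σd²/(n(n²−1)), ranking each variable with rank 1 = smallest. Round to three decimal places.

Ranks of variable 1: 6, 1, 4, 3, 5, 2
Ranks of variable 2: 1, 6, 3, 2, 4, 5
d = r₁ − r₂: 5, -5, 1, 1, 1, -3
d²: 25, 25, 1, 1, 1, 9; Σd² = 62
ρ = 1 − 6·62/(6·35) = 1 − 372/210 = -0.771

-0.771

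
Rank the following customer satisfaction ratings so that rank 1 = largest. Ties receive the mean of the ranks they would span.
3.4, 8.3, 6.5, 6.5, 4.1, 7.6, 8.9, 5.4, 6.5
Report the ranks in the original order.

Sorted (descending): 8.9, 8.3, 7.6, 6.5, 6.5, 6.5, 5.4, 4.1, 3.4
The 3 values of 6.5 occupy positions 4–6 → average rank 5.

9, 2, 5, 5, 8, 3, 1, 7, 5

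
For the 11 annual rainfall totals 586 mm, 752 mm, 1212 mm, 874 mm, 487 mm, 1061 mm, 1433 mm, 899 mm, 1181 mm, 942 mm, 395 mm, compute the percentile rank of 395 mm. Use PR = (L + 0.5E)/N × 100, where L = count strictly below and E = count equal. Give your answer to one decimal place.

4.5

N = 11.
Strictly below 395: 0. Equal to 395: 1.
PR = (0 + 0.5·1)/11 × 100 = 4.5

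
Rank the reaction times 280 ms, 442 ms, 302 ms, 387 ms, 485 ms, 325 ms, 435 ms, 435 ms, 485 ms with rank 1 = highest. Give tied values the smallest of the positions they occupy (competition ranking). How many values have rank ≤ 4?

5

Sorted (descending): 485, 485, 442, 435, 435, 387, 325, 302, 280
The 2 values of 485 occupy positions 1–2 → each gets rank 1.
The 2 values of 435 occupy positions 4–5 → each gets rank 4.
Ranks ≤ 4: {1, 1, 3, 4, 4} → 5 values.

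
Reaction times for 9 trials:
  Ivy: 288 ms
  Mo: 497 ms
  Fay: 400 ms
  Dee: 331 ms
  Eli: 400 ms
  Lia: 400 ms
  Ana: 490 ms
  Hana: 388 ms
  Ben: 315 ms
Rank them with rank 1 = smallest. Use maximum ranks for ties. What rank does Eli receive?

7

Sorted (ascending): 288, 315, 331, 388, 400, 400, 400, 490, 497
The 3 values of 400 occupy positions 5–7 → each gets rank 7.
Eli has value 400 ms → rank 7.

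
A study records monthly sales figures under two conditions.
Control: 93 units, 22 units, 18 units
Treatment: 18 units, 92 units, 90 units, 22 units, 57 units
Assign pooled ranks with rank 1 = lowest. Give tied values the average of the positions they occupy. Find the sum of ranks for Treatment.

Sorted (ascending): 18, 18, 22, 22, 57, 90, 92, 93
The 2 values of 18 occupy positions 1–2 → average rank (1+2)/2 = 1.5.
The 2 values of 22 occupy positions 3–4 → average rank (3+4)/2 = 3.5.
Treatment values → pooled ranks: 18→1.5, 92→7, 90→6, 22→3.5, 57→5
Rank sum = 1.5 + 7 + 6 + 3.5 + 5 = 23

23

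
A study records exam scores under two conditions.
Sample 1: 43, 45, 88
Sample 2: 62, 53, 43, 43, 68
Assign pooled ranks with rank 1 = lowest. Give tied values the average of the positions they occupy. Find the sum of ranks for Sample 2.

Sorted (ascending): 43, 43, 43, 45, 53, 62, 68, 88
The 3 values of 43 occupy positions 1–3 → average rank 2.
Sample 2 values → pooled ranks: 62→6, 53→5, 43→2, 43→2, 68→7
Rank sum = 6 + 5 + 2 + 2 + 7 = 22

22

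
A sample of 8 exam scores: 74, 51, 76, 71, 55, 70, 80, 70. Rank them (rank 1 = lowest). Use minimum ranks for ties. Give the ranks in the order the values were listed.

Sorted (ascending): 51, 55, 70, 70, 71, 74, 76, 80
The 2 values of 70 occupy positions 3–4 → each gets rank 3.

6, 1, 7, 5, 2, 3, 8, 3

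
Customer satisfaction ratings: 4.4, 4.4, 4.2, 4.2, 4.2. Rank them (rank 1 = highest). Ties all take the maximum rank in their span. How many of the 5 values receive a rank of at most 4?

Sorted (descending): 4.4, 4.4, 4.2, 4.2, 4.2
The 2 values of 4.4 occupy positions 1–2 → each gets rank 2.
The 3 values of 4.2 occupy positions 3–5 → each gets rank 5.
Ranks ≤ 4: {2, 2} → 2 values.

2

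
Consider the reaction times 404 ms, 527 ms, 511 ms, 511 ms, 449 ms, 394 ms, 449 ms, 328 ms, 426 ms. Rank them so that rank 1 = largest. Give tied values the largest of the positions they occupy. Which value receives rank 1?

527

Sorted (descending): 527, 511, 511, 449, 449, 426, 404, 394, 328
The 2 values of 511 occupy positions 2–3 → each gets rank 3.
The 2 values of 449 occupy positions 4–5 → each gets rank 5.
Rank 1 → value 527.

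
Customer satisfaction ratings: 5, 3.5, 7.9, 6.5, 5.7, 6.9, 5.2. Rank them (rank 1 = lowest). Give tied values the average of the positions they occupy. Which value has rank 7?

Sorted (ascending): 3.5, 5, 5.2, 5.7, 6.5, 6.9, 7.9
No ties — each value takes its position as its rank.
Rank 7 → value 7.9.

7.9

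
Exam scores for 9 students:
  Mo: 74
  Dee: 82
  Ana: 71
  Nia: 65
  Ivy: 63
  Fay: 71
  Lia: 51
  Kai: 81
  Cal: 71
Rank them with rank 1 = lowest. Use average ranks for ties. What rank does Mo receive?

7

Sorted (ascending): 51, 63, 65, 71, 71, 71, 74, 81, 82
The 3 values of 71 occupy positions 4–6 → average rank 5.
Mo has value 74 → rank 7.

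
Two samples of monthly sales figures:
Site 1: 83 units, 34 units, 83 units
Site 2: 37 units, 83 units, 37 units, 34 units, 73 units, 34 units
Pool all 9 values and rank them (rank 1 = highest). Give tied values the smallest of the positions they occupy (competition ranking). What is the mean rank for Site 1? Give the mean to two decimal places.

3.00

Sorted (descending): 83, 83, 83, 73, 37, 37, 34, 34, 34
The 3 values of 83 occupy positions 1–3 → each gets rank 1.
The 2 values of 37 occupy positions 5–6 → each gets rank 5.
The 3 values of 34 occupy positions 7–9 → each gets rank 7.
Site 1 values → pooled ranks: 83→1, 34→7, 83→1
Mean rank = (1 + 7 + 1) / 3 = 3.00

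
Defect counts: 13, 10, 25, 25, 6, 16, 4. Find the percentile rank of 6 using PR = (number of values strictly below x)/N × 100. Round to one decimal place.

14.3

N = 7.
Strictly below 6: 1. Equal to 6: 1.
PR = 1/7 × 100 = 14.3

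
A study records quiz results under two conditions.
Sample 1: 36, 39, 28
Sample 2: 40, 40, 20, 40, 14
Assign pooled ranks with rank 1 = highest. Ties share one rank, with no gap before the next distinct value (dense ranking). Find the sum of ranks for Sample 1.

9

Sorted (descending): 40, 40, 40, 39, 36, 28, 20, 14
The 3 values of 40 share dense rank 1.
Remaining distinct values take the next consecutive integers.
Sample 1 values → pooled ranks: 36→3, 39→2, 28→4
Rank sum = 3 + 2 + 4 = 9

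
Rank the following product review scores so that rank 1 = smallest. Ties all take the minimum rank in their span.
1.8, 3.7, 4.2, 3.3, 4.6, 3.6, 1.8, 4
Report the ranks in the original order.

1, 5, 7, 3, 8, 4, 1, 6

Sorted (ascending): 1.8, 1.8, 3.3, 3.6, 3.7, 4, 4.2, 4.6
The 2 values of 1.8 occupy positions 1–2 → each gets rank 1.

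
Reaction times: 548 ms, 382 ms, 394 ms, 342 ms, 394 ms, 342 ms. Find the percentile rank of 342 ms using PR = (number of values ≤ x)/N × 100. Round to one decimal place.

33.3

N = 6.
Strictly below 342: 0. Equal to 342: 2.
PR = 2/6 × 100 = 33.3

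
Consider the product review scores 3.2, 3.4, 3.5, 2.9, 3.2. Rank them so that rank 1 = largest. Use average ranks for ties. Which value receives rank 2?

Sorted (descending): 3.5, 3.4, 3.2, 3.2, 2.9
The 2 values of 3.2 occupy positions 3–4 → average rank (3+4)/2 = 3.5.
Rank 2 → value 3.4.

3.4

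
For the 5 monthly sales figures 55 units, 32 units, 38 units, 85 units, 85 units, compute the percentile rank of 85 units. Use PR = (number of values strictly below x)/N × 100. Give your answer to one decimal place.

60.0

N = 5.
Strictly below 85: 3. Equal to 85: 2.
PR = 3/5 × 100 = 60.0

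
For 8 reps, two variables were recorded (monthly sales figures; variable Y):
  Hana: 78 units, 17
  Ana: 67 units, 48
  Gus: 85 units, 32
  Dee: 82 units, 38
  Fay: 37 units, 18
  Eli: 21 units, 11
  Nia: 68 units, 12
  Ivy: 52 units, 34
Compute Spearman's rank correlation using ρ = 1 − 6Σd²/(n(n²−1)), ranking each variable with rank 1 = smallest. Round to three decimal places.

0.333

Ranks of variable 1: 6, 4, 8, 7, 2, 1, 5, 3
Ranks of variable 2: 3, 8, 5, 7, 4, 1, 2, 6
d = r₁ − r₂: 3, -4, 3, 0, -2, 0, 3, -3
d²: 9, 16, 9, 0, 4, 0, 9, 9; Σd² = 56
ρ = 1 − 6·56/(8·63) = 1 − 336/504 = 0.333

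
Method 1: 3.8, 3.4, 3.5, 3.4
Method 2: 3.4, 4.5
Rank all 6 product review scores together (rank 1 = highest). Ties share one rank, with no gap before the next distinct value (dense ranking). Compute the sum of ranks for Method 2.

Sorted (descending): 4.5, 3.8, 3.5, 3.4, 3.4, 3.4
The 3 values of 3.4 share dense rank 4.
Remaining distinct values take the next consecutive integers.
Method 2 values → pooled ranks: 3.4→4, 4.5→1
Rank sum = 4 + 1 = 5

5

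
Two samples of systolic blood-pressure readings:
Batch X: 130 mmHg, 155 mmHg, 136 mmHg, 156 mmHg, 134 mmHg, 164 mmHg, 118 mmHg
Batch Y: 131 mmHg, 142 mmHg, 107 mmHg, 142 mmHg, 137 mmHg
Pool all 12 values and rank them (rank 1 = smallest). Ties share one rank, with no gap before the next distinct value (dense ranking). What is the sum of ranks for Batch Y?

Sorted (ascending): 107, 118, 130, 131, 134, 136, 137, 142, 142, 155, 156, 164
The 2 values of 142 share dense rank 8.
Remaining distinct values take the next consecutive integers.
Batch Y values → pooled ranks: 131→4, 142→8, 107→1, 142→8, 137→7
Rank sum = 4 + 8 + 1 + 8 + 7 = 28

28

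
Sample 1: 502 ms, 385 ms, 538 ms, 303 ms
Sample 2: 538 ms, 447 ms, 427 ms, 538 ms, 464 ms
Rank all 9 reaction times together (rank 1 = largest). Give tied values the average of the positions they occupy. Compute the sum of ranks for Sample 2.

22

Sorted (descending): 538, 538, 538, 502, 464, 447, 427, 385, 303
The 3 values of 538 occupy positions 1–3 → average rank 2.
Sample 2 values → pooled ranks: 538→2, 447→6, 427→7, 538→2, 464→5
Rank sum = 2 + 6 + 7 + 2 + 5 = 22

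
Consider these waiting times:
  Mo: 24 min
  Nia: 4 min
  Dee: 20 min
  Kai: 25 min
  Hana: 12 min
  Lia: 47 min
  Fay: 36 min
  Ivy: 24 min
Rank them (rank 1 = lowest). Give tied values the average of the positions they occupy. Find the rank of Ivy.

4.5

Sorted (ascending): 4, 12, 20, 24, 24, 25, 36, 47
The 2 values of 24 occupy positions 4–5 → average rank (4+5)/2 = 4.5.
Ivy has value 24 min → rank 4.5.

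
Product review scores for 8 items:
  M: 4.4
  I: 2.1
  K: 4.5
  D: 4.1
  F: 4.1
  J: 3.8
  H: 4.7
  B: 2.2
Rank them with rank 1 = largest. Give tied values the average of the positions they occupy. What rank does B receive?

Sorted (descending): 4.7, 4.5, 4.4, 4.1, 4.1, 3.8, 2.2, 2.1
The 2 values of 4.1 occupy positions 4–5 → average rank (4+5)/2 = 4.5.
B has value 2.2 → rank 7.

7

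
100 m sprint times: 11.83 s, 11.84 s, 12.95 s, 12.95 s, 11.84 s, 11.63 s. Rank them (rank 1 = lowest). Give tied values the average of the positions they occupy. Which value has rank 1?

Sorted (ascending): 11.63, 11.83, 11.84, 11.84, 12.95, 12.95
The 2 values of 11.84 occupy positions 3–4 → average rank (3+4)/2 = 3.5.
The 2 values of 12.95 occupy positions 5–6 → average rank (5+6)/2 = 5.5.
Rank 1 → value 11.63.

11.63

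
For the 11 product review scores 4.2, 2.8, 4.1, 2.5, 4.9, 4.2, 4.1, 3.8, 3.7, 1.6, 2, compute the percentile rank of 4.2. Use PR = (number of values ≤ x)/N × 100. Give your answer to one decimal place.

90.9

N = 11.
Strictly below 4.2: 8. Equal to 4.2: 2.
PR = 10/11 × 100 = 90.9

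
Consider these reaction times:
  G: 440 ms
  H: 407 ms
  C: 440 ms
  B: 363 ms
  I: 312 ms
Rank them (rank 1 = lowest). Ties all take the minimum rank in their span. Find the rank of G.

Sorted (ascending): 312, 363, 407, 440, 440
The 2 values of 440 occupy positions 4–5 → each gets rank 4.
G has value 440 ms → rank 4.

4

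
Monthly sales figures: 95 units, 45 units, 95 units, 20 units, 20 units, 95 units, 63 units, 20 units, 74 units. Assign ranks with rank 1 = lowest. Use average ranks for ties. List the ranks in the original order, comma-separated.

8, 4, 8, 2, 2, 8, 5, 2, 6

Sorted (ascending): 20, 20, 20, 45, 63, 74, 95, 95, 95
The 3 values of 20 occupy positions 1–3 → average rank 2.
The 3 values of 95 occupy positions 7–9 → average rank 8.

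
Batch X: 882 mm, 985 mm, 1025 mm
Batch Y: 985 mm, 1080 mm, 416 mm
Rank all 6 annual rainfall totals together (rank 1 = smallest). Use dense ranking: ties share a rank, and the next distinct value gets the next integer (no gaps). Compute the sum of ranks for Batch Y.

Sorted (ascending): 416, 882, 985, 985, 1025, 1080
The 2 values of 985 share dense rank 3.
Remaining distinct values take the next consecutive integers.
Batch Y values → pooled ranks: 985→3, 1080→5, 416→1
Rank sum = 3 + 5 + 1 = 9

9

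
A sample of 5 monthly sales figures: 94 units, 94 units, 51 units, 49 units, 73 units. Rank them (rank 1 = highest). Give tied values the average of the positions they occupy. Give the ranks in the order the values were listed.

Sorted (descending): 94, 94, 73, 51, 49
The 2 values of 94 occupy positions 1–2 → average rank (1+2)/2 = 1.5.

1.5, 1.5, 4, 5, 3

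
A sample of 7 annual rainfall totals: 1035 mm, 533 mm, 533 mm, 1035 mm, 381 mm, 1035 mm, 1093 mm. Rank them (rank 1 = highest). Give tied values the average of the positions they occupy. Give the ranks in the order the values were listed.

3, 5.5, 5.5, 3, 7, 3, 1

Sorted (descending): 1093, 1035, 1035, 1035, 533, 533, 381
The 3 values of 1035 occupy positions 2–4 → average rank 3.
The 2 values of 533 occupy positions 5–6 → average rank (5+6)/2 = 5.5.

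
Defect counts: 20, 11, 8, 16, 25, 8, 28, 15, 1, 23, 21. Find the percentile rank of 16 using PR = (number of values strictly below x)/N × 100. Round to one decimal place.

45.5

N = 11.
Strictly below 16: 5. Equal to 16: 1.
PR = 5/11 × 100 = 45.5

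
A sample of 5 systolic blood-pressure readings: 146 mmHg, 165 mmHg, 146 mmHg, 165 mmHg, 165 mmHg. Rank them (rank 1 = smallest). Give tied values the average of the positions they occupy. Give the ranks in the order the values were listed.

Sorted (ascending): 146, 146, 165, 165, 165
The 2 values of 146 occupy positions 1–2 → average rank (1+2)/2 = 1.5.
The 3 values of 165 occupy positions 3–5 → average rank 4.

1.5, 4, 1.5, 4, 4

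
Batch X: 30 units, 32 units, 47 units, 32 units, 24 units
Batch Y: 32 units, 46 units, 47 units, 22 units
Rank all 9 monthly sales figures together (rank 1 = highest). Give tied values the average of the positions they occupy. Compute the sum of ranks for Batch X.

26.5

Sorted (descending): 47, 47, 46, 32, 32, 32, 30, 24, 22
The 2 values of 47 occupy positions 1–2 → average rank (1+2)/2 = 1.5.
The 3 values of 32 occupy positions 4–6 → average rank 5.
Batch X values → pooled ranks: 30→7, 32→5, 47→1.5, 32→5, 24→8
Rank sum = 7 + 5 + 1.5 + 5 + 8 = 26.5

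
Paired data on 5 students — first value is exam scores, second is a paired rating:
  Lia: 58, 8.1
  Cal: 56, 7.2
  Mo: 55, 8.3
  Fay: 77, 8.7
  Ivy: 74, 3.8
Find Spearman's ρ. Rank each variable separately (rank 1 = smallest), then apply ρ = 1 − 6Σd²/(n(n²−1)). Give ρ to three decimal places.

0.100

Ranks of variable 1: 3, 2, 1, 5, 4
Ranks of variable 2: 3, 2, 4, 5, 1
d = r₁ − r₂: 0, 0, -3, 0, 3
d²: 0, 0, 9, 0, 9; Σd² = 18
ρ = 1 − 6·18/(5·24) = 1 − 108/120 = 0.100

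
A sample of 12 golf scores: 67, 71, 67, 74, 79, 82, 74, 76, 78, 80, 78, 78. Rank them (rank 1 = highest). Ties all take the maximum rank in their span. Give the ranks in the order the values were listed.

12, 10, 12, 9, 3, 1, 9, 7, 6, 2, 6, 6

Sorted (descending): 82, 80, 79, 78, 78, 78, 76, 74, 74, 71, 67, 67
The 3 values of 78 occupy positions 4–6 → each gets rank 6.
The 2 values of 74 occupy positions 8–9 → each gets rank 9.
The 2 values of 67 occupy positions 11–12 → each gets rank 12.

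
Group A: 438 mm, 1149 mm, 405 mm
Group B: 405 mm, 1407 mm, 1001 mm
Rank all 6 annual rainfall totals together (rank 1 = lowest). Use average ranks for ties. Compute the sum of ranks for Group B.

11.5

Sorted (ascending): 405, 405, 438, 1001, 1149, 1407
The 2 values of 405 occupy positions 1–2 → average rank (1+2)/2 = 1.5.
Group B values → pooled ranks: 405→1.5, 1407→6, 1001→4
Rank sum = 1.5 + 6 + 4 = 11.5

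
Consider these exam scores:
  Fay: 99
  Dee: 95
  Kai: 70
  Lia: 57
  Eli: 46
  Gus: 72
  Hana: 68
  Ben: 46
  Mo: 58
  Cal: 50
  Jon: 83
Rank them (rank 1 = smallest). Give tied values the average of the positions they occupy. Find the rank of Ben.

Sorted (ascending): 46, 46, 50, 57, 58, 68, 70, 72, 83, 95, 99
The 2 values of 46 occupy positions 1–2 → average rank (1+2)/2 = 1.5.
Ben has value 46 → rank 1.5.

1.5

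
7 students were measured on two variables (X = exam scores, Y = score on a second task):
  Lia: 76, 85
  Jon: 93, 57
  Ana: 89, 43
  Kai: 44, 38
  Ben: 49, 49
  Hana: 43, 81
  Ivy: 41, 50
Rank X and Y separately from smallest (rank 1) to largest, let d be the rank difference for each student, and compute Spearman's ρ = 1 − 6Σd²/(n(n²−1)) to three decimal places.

Ranks of variable 1: 5, 7, 6, 3, 4, 2, 1
Ranks of variable 2: 7, 5, 2, 1, 3, 6, 4
d = r₁ − r₂: -2, 2, 4, 2, 1, -4, -3
d²: 4, 4, 16, 4, 1, 16, 9; Σd² = 54
ρ = 1 − 6·54/(7·48) = 1 − 324/336 = 0.036

0.036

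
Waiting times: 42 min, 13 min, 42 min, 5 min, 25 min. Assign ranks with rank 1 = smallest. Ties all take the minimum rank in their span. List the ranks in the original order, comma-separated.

Sorted (ascending): 5, 13, 25, 42, 42
The 2 values of 42 occupy positions 4–5 → each gets rank 4.

4, 2, 4, 1, 3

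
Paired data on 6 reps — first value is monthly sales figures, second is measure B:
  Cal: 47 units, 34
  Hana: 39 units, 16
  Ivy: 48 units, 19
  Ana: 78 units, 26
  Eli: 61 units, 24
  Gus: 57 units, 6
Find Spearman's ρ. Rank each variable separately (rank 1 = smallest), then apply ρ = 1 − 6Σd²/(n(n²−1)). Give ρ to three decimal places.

Ranks of variable 1: 2, 1, 3, 6, 5, 4
Ranks of variable 2: 6, 2, 3, 5, 4, 1
d = r₁ − r₂: -4, -1, 0, 1, 1, 3
d²: 16, 1, 0, 1, 1, 9; Σd² = 28
ρ = 1 − 6·28/(6·35) = 1 − 168/210 = 0.200

0.200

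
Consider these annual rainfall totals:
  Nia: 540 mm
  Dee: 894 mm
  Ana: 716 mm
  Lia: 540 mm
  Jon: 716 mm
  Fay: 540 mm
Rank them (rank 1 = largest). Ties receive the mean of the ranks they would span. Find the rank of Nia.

Sorted (descending): 894, 716, 716, 540, 540, 540
The 2 values of 716 occupy positions 2–3 → average rank (2+3)/2 = 2.5.
The 3 values of 540 occupy positions 4–6 → average rank 5.
Nia has value 540 mm → rank 5.

5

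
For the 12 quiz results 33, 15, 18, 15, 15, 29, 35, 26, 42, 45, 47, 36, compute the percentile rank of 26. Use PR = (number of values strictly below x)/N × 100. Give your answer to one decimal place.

N = 12.
Strictly below 26: 4. Equal to 26: 1.
PR = 4/12 × 100 = 33.3

33.3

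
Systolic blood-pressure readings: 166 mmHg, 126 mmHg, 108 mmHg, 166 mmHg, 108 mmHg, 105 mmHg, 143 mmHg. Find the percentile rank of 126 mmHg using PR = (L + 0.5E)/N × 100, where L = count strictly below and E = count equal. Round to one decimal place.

50.0

N = 7.
Strictly below 126: 3. Equal to 126: 1.
PR = (3 + 0.5·1)/7 × 100 = 50.0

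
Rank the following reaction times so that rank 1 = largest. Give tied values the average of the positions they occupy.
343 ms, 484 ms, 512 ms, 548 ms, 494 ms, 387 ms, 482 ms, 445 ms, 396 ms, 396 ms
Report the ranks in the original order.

Sorted (descending): 548, 512, 494, 484, 482, 445, 396, 396, 387, 343
The 2 values of 396 occupy positions 7–8 → average rank (7+8)/2 = 7.5.

10, 4, 2, 1, 3, 9, 5, 6, 7.5, 7.5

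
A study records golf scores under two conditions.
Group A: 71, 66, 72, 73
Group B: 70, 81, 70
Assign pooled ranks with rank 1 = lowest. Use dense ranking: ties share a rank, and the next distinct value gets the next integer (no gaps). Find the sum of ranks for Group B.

Sorted (ascending): 66, 70, 70, 71, 72, 73, 81
The 2 values of 70 share dense rank 2.
Remaining distinct values take the next consecutive integers.
Group B values → pooled ranks: 70→2, 81→6, 70→2
Rank sum = 2 + 6 + 2 = 10

10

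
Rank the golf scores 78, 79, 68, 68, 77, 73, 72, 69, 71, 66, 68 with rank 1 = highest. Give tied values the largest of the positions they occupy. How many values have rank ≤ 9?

Sorted (descending): 79, 78, 77, 73, 72, 71, 69, 68, 68, 68, 66
The 3 values of 68 occupy positions 8–10 → each gets rank 10.
Ranks ≤ 9: {1, 2, 3, 4, 5, 6, 7} → 7 values.

7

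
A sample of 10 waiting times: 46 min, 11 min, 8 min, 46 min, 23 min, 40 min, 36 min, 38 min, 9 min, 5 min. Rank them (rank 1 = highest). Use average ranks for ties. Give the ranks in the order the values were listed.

1.5, 7, 9, 1.5, 6, 3, 5, 4, 8, 10

Sorted (descending): 46, 46, 40, 38, 36, 23, 11, 9, 8, 5
The 2 values of 46 occupy positions 1–2 → average rank (1+2)/2 = 1.5.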